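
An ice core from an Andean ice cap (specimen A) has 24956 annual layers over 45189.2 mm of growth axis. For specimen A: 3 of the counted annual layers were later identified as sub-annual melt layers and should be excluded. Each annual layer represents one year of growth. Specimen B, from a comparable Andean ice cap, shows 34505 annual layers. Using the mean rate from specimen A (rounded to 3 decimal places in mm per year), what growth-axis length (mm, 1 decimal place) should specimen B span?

62488.6 mm

Specimen A: correcting the raw count gives 24956 − 3 = 24953 true annual layers.
A: Mean rate = 45189.2 mm / 24953 years ≈ 1.811 mm per year.
B's length ≈ 1.811 × 34505 = 62488.6 mm.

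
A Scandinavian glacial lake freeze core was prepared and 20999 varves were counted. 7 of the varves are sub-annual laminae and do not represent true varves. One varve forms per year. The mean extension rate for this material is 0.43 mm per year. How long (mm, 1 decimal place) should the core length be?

True varve count = 20999 − 7 = 20992.
20992 years at 0.43 mm/year gives 0.43 × 20992 = 9026.6 mm.

9026.6 mm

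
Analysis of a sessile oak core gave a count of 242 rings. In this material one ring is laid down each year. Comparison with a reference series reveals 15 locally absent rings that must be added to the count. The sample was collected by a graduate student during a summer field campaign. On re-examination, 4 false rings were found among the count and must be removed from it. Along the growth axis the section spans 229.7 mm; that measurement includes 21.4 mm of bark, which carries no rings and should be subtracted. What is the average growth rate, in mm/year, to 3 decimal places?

0.823 mm/year

After corrections the count is 242 − 4 + 15 = 253 rings.
Net length = 229.7 − 21.4 = 208.3 mm.
208.3 mm over 253 years gives 208.3 / 253 ≈ 0.823 mm/year.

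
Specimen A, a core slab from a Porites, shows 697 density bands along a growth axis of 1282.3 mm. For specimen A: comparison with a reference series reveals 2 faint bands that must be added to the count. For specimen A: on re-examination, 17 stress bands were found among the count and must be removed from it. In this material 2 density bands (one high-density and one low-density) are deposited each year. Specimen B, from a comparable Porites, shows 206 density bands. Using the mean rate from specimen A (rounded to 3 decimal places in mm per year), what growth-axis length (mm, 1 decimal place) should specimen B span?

387.3 mm

Specimen A: correcting the raw count gives 697 − 17 + 2 = 682 true density bands.
Specimen A: 682 density bands at 2 per year is 682 / 2 = 341 years.
A: Mean rate = 1282.3 mm / 341 years ≈ 3.760 mm/year.
Specimen B: dividing by 2 density bands per year: 206 / 2 = 103 years. B's length ≈ 3.760 × 103 = 387.3 mm.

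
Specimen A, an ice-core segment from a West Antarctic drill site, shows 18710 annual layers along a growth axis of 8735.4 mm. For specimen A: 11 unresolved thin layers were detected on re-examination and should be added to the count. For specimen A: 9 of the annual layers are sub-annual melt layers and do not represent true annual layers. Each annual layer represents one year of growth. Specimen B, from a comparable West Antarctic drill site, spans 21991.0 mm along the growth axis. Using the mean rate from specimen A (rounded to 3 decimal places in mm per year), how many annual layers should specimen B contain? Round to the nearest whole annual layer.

Specimen A: after corrections the count is 18710 − 9 + 11 = 18712 annual layers.
A: Mean rate = 8735.4 mm / 18712 years ≈ 0.467 mm/year.
Specimen B: 21991.0 mm / 0.467 mm per year = 47089.94 years ≈ 47090 annual layers.

47090 annual layers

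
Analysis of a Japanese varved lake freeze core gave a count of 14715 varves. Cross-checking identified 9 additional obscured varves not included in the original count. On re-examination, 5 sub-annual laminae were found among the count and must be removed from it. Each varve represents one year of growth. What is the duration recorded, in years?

True varve count = 14715 − 5 + 9 = 14719.
At one varve per year, that is 14719 years.

14719 yr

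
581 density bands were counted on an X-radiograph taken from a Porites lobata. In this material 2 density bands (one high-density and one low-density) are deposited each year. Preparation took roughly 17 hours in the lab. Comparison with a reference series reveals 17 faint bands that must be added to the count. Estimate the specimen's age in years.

Correcting the raw count gives 581 + 17 = 598 true density bands.
Dividing by 2 density bands per year: 598 / 2 = 299 years.

299 years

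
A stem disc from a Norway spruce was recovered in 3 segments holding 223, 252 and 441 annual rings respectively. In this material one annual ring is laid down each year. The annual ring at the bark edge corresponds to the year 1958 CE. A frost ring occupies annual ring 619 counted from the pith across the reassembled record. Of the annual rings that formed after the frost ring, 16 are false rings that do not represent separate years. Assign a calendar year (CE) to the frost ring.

Total annual rings = 223 + 252 + 441 = 916.
916 − 619 = 297 annual rings lie beyond the frost ring toward the bark edge.
297 − 16 false = 281 true annual rings after the frost ring.
1958 − 281 = 1677 CE.

1677 CE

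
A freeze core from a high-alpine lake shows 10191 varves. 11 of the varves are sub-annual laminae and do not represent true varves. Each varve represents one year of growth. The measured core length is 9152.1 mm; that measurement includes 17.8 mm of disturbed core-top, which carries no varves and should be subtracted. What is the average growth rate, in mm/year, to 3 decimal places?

0.897 mm/year

Correcting the raw count gives 10191 − 11 = 10180 true varves.
The growth record spans 9152.1 − 17.8 = 9134.3 mm.
9134.3 mm over 10180 years gives 9134.3 / 10180 ≈ 0.897 mm/year.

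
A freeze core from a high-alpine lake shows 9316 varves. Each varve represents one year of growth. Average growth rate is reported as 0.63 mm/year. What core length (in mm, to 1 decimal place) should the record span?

5869.1 mm

The record spans 9316 years at 0.63 mm per year.
9316 years at 0.63 mm/year gives 0.63 × 9316 = 5869.1 mm.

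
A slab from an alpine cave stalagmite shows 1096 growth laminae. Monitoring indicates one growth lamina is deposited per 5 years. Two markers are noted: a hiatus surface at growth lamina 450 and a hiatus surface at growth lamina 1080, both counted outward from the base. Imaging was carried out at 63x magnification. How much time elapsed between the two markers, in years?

3150 years

1080 − 450 = 630 growth laminae lie between the two events.
At 5 years per growth lamina, 630 × 5 = 3150 years.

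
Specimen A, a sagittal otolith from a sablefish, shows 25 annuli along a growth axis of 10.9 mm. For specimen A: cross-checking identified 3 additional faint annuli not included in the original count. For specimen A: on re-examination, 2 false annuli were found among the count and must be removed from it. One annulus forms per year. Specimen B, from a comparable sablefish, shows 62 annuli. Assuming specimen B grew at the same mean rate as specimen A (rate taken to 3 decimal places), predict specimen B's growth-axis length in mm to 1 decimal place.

26.0 mm

Specimen A: true annulus count = 25 − 2 + 3 = 26.
A: 10.9 mm over 26 years gives 10.9 / 26 ≈ 0.419 mm/yr.
B's length ≈ 0.419 × 62 = 26.0 mm.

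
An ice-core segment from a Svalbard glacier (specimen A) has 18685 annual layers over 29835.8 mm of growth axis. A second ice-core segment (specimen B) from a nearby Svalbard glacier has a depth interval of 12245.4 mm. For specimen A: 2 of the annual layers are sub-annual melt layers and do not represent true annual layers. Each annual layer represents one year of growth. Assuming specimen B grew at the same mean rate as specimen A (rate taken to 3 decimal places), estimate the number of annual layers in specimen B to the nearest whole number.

Specimen A: after corrections the count is 18685 − 2 = 18683 annual layers.
A: 29835.8 mm over 18683 years gives 29835.8 / 18683 ≈ 1.597 mm per year.
For B, 12245.4 / 1.597 = 7667.75 years ≈ 7668 annual layers.

7668 annual layers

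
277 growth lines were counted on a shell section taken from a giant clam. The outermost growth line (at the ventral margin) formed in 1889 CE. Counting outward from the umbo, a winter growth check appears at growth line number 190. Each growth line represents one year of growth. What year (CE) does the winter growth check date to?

277 − 190 = 87 growth lines lie beyond the winter growth check toward the ventral margin.
The growth line at the ventral margin is 1889 CE, so the winter growth check dates to 1889 − 87 = 1802 CE.

1802 CE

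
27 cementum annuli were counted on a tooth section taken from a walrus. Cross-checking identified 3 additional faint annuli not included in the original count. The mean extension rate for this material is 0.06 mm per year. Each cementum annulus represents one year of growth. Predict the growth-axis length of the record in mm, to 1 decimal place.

1.8 mm

After corrections the count is 27 + 3 = 30 cementum annuli.
30 years at 0.06 mm/year gives 0.06 × 30 = 1.8 mm.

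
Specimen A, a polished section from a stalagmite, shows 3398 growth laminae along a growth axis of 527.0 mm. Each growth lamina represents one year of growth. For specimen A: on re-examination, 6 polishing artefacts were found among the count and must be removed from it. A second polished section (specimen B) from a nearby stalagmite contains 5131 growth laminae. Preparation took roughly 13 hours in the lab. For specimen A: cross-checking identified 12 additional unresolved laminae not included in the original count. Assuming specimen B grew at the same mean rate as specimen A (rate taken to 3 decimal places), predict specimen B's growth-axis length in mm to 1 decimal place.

795.3 mm

Specimen A: true growth lamina count = 3398 − 6 + 12 = 3404.
A: 527.0 mm over 3404 years gives 527.0 / 3404 ≈ 0.155 mm per year.
For B, 0.155 mm/year × 5131 years = 795.3 mm.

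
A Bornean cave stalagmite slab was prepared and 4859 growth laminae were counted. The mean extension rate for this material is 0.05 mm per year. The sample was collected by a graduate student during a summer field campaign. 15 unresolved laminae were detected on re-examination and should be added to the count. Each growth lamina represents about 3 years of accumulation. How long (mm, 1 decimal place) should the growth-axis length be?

731.1 mm

After corrections the count is 4859 + 15 = 4874 growth laminae.
Multiplying by 3 years per growth lamina: 4874 × 3 = 14622 years.
14622 years at 0.05 mm/year gives 0.05 × 14622 = 731.1 mm.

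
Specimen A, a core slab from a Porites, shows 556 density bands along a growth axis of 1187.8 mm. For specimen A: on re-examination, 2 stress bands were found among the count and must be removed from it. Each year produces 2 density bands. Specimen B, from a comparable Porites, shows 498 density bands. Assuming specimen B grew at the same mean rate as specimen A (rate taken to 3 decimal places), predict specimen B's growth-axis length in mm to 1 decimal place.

1067.7 mm

Specimen A: true density band count = 556 − 2 = 554.
Specimen A: with 2 density bands per year, 554 / 2 = 277 years.
A: 1187.8 mm over 277 years gives 1187.8 / 277 ≈ 4.288 mm/yr.
Specimen B: 498 density bands at 2 per year is 498 / 2 = 249 years. B's length ≈ 4.288 × 249 = 1067.7 mm.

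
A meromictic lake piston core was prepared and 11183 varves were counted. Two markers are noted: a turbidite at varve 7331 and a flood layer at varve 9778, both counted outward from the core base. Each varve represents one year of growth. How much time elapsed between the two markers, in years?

2447 yr

The two markers are separated by 9778 − 7331 = 2447 varves.
One varve per year makes the interval 2447 years.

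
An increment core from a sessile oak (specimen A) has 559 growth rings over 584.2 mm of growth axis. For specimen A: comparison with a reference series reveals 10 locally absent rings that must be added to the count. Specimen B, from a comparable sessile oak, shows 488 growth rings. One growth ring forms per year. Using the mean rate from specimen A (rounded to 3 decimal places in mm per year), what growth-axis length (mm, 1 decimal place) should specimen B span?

Specimen A: true growth ring count = 559 + 10 = 569.
A: Mean rate = 584.2 mm / 569 years ≈ 1.027 mm/yr.
For B, 1.027 mm/year × 488 years = 501.2 mm.

501.2 mm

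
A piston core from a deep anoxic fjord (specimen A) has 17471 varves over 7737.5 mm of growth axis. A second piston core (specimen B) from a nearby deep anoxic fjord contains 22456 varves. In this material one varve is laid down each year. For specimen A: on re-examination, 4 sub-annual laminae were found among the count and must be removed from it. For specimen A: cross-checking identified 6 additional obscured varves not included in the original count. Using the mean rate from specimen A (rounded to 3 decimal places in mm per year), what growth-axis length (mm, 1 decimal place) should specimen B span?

Specimen A: correcting the raw count gives 17471 − 4 + 6 = 17473 true varves.
A: Mean rate = 7737.5 mm / 17473 years ≈ 0.443 mm/year.
B's length ≈ 0.443 × 22456 = 9948.0 mm.

9948.0 mm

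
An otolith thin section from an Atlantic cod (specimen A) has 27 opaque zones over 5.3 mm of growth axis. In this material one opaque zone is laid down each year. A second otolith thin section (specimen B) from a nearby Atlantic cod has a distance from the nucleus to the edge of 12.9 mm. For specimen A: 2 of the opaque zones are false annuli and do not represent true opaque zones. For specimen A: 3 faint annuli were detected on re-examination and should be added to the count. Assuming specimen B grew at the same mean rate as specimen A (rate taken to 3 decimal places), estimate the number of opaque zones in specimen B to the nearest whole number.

Specimen A: after corrections the count is 27 − 2 + 3 = 28 opaque zones.
A: Mean rate = 5.3 mm / 28 years ≈ 0.189 mm/year.
B spans 12.9 / 0.189 = 68.25 years ≈ 68 opaque zones.

68 opaque zones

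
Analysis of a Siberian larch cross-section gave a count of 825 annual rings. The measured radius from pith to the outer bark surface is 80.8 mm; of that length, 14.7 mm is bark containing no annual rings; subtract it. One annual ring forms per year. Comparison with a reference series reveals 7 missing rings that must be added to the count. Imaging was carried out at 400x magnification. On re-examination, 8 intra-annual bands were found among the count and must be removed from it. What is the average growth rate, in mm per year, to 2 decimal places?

After corrections the count is 825 − 8 + 7 = 824 annual rings.
Net length = 80.8 − 14.7 = 66.1 mm.
Extension rate ≈ 66.1 / 824 = 0.08 mm per year.

0.08 mm per year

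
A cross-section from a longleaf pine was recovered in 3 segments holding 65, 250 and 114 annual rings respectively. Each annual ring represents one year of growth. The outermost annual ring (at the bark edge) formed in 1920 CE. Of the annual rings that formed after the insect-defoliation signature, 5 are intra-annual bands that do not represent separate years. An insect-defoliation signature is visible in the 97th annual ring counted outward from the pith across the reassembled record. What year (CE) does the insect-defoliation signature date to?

Total annual rings = 65 + 250 + 114 = 429.
429 − 97 = 332 annual rings lie beyond the insect-defoliation signature toward the bark edge.
Removing the 5 false annual rings leaves 332 − 5 = 327 true annual rings beyond the insect-defoliation signature.
The annual ring at the bark edge is 1920 CE, so the insect-defoliation signature dates to 1920 − 327 = 1593 CE.

1593 CE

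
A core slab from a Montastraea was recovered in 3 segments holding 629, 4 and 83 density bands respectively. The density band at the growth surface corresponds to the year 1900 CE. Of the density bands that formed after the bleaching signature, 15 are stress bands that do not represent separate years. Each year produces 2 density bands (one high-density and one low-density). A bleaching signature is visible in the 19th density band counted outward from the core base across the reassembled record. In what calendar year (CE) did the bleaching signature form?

Total density bands = 629 + 4 + 83 = 716.
Between density band 19 and the growth surface there are 716 − 19 = 697 density bands.
Excluding 15 false density bands: 697 − 15 = 682.
682 density bands at 2 per year is 682 / 2 = 341 years.
1900 − 341 = 1559 CE.

1559 CE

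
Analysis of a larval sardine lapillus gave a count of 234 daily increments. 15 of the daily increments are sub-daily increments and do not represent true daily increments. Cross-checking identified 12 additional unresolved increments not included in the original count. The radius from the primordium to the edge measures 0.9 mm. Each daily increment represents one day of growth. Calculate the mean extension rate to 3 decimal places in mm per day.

0.004 mm per day

Correcting the raw count gives 234 − 15 + 12 = 231 true daily increments.
0.9 mm over 231 days gives 0.9 / 231 ≈ 0.004 mm per day.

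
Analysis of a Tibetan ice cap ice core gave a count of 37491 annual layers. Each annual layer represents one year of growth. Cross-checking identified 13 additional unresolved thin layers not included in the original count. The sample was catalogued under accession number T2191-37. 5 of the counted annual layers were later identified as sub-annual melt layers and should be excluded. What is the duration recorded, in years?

37499 years

Correcting the raw count gives 37491 − 5 + 13 = 37499 true annual layers.
With a one-to-one annual layer periodicity this is 37499 years.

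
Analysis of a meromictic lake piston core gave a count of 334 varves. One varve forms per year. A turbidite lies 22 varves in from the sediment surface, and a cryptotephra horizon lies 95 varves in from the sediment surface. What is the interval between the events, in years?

73 years

Separation: 95 − 22 = 73 varves.
At one varve per year, 73 years elapsed between them.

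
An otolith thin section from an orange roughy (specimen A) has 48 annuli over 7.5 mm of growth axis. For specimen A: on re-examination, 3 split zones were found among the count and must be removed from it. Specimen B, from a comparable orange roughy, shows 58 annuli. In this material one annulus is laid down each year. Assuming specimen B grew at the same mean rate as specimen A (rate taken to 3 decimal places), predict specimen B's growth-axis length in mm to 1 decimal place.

9.7 mm

Specimen A: adjusted count: 48 − 3 = 45 annuli.
A: 7.5 mm over 45 years gives 7.5 / 45 ≈ 0.167 mm/year.
B's length ≈ 0.167 × 58 = 9.7 mm.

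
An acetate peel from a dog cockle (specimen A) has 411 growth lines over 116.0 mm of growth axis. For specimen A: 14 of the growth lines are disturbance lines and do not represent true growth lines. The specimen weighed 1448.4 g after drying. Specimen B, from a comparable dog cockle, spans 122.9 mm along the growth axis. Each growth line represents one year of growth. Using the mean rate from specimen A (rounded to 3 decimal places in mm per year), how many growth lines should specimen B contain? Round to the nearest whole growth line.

421 growth lines

Specimen A: after corrections the count is 411 − 14 = 397 growth lines.
A: Mean rate = 116.0 mm / 397 years ≈ 0.292 mm per year.
B spans 122.9 / 0.292 = 420.89 years ≈ 421 growth lines.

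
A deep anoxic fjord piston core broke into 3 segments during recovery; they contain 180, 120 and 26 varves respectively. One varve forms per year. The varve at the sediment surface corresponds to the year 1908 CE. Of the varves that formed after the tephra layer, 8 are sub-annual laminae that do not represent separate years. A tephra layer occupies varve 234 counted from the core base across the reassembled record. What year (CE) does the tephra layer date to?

Total varves = 180 + 120 + 26 = 326.
The tephra layer sits at varve 234 from the core base, so 326 − 234 = 92 varves formed after it.
Removing the 8 false varves leaves 92 − 8 = 84 true varves beyond the tephra layer.
The varve at the sediment surface is 1908 CE, so the tephra layer dates to 1908 − 84 = 1824 CE.

1824 CE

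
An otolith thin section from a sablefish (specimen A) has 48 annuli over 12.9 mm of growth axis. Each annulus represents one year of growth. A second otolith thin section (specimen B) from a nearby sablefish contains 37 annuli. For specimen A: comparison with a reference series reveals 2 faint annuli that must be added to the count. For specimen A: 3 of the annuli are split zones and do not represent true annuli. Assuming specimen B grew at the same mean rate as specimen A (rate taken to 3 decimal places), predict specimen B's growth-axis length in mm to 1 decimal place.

Specimen A: correcting the raw count gives 48 − 3 + 2 = 47 true annuli.
A: 12.9 mm over 47 years gives 12.9 / 47 ≈ 0.274 mm/year.
Length of B = 0.274 × 37 = 10.1 mm.

10.1 mm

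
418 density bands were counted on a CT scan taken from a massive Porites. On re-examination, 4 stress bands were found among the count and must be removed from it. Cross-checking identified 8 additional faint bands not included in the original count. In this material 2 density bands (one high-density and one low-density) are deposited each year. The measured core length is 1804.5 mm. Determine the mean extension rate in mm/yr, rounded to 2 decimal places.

Correcting the raw count gives 418 − 4 + 8 = 422 true density bands.
Dividing by 2 density bands per year: 422 / 2 = 211 years.
Mean rate = 1804.5 mm / 211 years ≈ 8.55 mm/yr.

8.55 mm/yr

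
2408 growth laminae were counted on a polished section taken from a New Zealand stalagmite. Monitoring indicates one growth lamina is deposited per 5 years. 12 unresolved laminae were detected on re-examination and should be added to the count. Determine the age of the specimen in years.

12100 yr

After corrections the count is 2408 + 12 = 2420 growth laminae.
At 5 years per growth lamina, 2420 × 5 = 12100 years.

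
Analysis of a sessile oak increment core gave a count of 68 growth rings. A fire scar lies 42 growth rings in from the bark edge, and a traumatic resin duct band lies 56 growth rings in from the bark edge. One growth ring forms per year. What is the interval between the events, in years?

14 years

Separation: 56 − 42 = 14 growth rings.
At one growth ring per year, 14 years elapsed between them.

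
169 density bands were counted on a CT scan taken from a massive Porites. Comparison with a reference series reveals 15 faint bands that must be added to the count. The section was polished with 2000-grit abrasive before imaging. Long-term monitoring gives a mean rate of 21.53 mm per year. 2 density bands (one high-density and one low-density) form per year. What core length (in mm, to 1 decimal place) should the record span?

True density band count = 169 + 15 = 184.
184 density bands at 2 per year is 184 / 2 = 92 years.
Length ≈ 21.53 × 92 = 1980.8 mm.

1980.8 mm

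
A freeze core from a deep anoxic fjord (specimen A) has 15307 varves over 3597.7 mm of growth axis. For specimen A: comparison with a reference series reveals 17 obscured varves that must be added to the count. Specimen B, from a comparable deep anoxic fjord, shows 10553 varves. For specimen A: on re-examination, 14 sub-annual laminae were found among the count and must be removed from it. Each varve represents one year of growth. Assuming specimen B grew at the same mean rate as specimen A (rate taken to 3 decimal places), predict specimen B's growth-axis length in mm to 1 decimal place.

Specimen A: after corrections the count is 15307 − 14 + 17 = 15310 varves.
A: Mean rate = 3597.7 mm / 15310 years ≈ 0.235 mm/yr.
B's length ≈ 0.235 × 10553 = 2480.0 mm.

2480.0 mm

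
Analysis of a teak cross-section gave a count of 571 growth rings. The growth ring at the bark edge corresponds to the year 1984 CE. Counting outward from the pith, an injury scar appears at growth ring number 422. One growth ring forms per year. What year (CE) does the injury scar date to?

571 − 422 = 149 growth rings lie beyond the injury scar toward the bark edge.
1984 − 149 = 1835 CE.

1835 CE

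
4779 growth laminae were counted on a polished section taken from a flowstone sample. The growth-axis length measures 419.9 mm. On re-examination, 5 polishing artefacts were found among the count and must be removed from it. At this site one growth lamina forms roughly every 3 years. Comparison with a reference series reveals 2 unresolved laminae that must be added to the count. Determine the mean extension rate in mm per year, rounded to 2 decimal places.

After corrections the count is 4779 − 5 + 2 = 4776 growth laminae.
4776 growth laminae at 3 years each span 4776 × 3 = 14328 years.
419.9 mm over 14328 years gives 419.9 / 14328 ≈ 0.03 mm per year.

0.03 mm per year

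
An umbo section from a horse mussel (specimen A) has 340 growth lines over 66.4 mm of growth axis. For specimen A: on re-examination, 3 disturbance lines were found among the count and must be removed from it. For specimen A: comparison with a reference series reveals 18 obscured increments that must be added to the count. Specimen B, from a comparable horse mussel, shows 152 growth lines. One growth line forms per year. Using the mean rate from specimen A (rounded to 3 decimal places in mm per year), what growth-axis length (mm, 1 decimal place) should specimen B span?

28.4 mm

Specimen A: after corrections the count is 340 − 3 + 18 = 355 growth lines.
A: Extension rate ≈ 66.4 / 355 = 0.187 mm/yr.
B's length ≈ 0.187 × 152 = 28.4 mm.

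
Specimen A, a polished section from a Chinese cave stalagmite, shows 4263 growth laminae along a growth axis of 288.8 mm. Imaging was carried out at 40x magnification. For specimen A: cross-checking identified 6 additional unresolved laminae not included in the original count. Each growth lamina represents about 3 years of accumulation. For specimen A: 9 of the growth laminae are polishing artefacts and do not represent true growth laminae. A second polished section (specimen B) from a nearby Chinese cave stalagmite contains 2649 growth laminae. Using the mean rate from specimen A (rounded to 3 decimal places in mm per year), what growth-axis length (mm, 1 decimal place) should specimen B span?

Specimen A: true growth lamina count = 4263 − 9 + 6 = 4260.
Specimen A: 4260 growth laminae at 3 years each span 4260 × 3 = 12780 years.
A: Extension rate ≈ 288.8 / 12780 = 0.023 mm/year.
Specimen B: at 3 years per growth lamina, 2649 × 3 = 7947 years. B's length ≈ 0.023 × 7947 = 182.8 mm.

182.8 mm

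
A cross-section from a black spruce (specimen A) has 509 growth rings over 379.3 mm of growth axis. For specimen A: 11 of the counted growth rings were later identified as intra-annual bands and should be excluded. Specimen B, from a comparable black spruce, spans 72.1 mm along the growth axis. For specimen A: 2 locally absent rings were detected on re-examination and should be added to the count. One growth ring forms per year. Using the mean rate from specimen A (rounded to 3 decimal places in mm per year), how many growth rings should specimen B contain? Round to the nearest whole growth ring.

Specimen A: after corrections the count is 509 − 11 + 2 = 500 growth rings.
A: 379.3 mm over 500 years gives 379.3 / 500 ≈ 0.759 mm/year.
For B, 72.1 / 0.759 = 94.99 years ≈ 95 growth rings.

95 growth rings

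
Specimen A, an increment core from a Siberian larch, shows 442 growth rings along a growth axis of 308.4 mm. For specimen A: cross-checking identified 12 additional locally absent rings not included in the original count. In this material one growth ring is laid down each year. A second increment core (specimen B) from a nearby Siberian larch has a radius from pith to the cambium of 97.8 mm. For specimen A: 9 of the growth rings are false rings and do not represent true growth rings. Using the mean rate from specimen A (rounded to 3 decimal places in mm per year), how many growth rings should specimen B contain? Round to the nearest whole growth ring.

141 growth rings

Specimen A: correcting the raw count gives 442 − 9 + 12 = 445 true growth rings.
A: 308.4 mm over 445 years gives 308.4 / 445 ≈ 0.693 mm/year.
B spans 97.8 / 0.693 = 141.13 years ≈ 141 growth rings.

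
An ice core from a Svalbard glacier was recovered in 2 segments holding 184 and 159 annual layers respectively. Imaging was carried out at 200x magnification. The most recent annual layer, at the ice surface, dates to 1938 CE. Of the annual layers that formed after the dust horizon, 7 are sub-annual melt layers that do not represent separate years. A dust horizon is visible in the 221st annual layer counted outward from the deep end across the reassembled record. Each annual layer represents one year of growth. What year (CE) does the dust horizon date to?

1823 CE

Total annual layers = 184 + 159 = 343.
The dust horizon sits at annual layer 221 from the deep end, so 343 − 221 = 122 annual layers formed after it.
Removing the 7 false annual layers leaves 122 − 7 = 115 true annual layers beyond the dust horizon.
1938 − 115 = 1823 CE.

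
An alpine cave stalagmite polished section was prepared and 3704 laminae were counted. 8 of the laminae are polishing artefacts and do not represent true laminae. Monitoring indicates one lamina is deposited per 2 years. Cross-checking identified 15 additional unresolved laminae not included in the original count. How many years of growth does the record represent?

After corrections the count is 3704 − 8 + 15 = 3711 laminae.
3711 laminae at 2 years each span 3711 × 2 = 7422 years.

7422 yr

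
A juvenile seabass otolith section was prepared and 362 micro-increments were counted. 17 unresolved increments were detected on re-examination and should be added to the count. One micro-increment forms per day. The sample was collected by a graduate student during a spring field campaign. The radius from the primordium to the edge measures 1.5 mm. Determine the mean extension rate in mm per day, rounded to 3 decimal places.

Correcting the raw count gives 362 + 17 = 379 true micro-increments.
1.5 mm over 379 days gives 1.5 / 379 ≈ 0.004 mm per day.

0.004 mm per day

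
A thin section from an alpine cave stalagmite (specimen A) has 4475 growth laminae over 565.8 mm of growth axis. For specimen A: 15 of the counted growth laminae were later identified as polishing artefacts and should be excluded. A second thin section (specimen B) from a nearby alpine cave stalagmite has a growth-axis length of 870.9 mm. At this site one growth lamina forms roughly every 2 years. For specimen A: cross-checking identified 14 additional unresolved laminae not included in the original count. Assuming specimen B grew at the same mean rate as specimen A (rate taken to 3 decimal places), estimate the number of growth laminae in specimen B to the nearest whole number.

6912 growth laminae

Specimen A: correcting the raw count gives 4475 − 15 + 14 = 4474 true growth laminae.
Specimen A: multiplying by 2 years per growth lamina: 4474 × 2 = 8948 years.
A: 565.8 mm over 8948 years gives 565.8 / 8948 ≈ 0.063 mm/yr.
Specimen B: 870.9 mm / 0.063 mm per year = 13823.81 years; at 2 years per growth lamina that is 13823.81 / 2 ≈ 6912 growth laminae.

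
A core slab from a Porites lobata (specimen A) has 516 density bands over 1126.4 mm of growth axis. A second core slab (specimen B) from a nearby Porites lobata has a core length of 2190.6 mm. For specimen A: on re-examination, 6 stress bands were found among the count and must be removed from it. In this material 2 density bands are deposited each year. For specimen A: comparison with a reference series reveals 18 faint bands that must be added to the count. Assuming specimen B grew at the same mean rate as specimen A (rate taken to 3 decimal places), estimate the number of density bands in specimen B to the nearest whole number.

Specimen A: adjusted count: 516 − 6 + 18 = 528 density bands.
Specimen A: with 2 density bands per year, 528 / 2 = 264 years.
A: Extension rate ≈ 1126.4 / 264 = 4.267 mm/year.
B spans 2190.6 / 4.267 = 513.38 years; at 2 density bands per year that is 513.38 × 2 ≈ 1027 density bands.

1027 density bands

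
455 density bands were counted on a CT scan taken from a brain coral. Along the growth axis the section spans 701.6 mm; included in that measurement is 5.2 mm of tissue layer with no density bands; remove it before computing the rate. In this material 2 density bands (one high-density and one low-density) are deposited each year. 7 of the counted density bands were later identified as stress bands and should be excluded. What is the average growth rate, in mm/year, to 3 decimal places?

3.109 mm/year

Correcting the raw count gives 455 − 7 = 448 true density bands.
448 density bands at 2 per year is 448 / 2 = 224 years.
The growth record spans 701.6 − 5.2 = 696.4 mm.
Mean rate = 696.4 mm / 224 years ≈ 3.109 mm/year.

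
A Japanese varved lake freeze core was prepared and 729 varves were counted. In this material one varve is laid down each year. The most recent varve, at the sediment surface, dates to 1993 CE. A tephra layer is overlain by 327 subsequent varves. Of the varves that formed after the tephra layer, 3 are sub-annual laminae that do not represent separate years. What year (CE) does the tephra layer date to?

327 varves post-date the tephra layer.
Excluding 3 false varves: 327 − 3 = 324.
The varve at the sediment surface is 1993 CE, so the tephra layer dates to 1993 − 324 = 1669 CE.

1669 CE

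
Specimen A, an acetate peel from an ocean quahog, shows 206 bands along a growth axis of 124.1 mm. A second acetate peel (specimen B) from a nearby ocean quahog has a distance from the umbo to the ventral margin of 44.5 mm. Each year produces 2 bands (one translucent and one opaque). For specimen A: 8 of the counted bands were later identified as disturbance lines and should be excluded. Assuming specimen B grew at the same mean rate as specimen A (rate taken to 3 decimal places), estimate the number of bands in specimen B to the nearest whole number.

71 bands

Specimen A: true band count = 206 − 8 = 198.
Specimen A: dividing by 2 bands per year: 198 / 2 = 99 years.
A: Mean rate = 124.1 mm / 99 years ≈ 1.254 mm/yr.
B spans 44.5 / 1.254 = 35.49 years; at 2 bands per year that is 35.49 × 2 ≈ 71 bands.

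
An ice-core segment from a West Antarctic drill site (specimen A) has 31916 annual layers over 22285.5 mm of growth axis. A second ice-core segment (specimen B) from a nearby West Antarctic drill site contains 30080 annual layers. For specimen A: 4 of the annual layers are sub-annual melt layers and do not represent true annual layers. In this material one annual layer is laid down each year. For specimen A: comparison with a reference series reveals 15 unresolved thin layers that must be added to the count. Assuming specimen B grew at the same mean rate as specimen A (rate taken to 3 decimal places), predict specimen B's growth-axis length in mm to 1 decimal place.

20995.8 mm

Specimen A: adjusted count: 31916 − 4 + 15 = 31927 annual layers.
A: 22285.5 mm over 31927 years gives 22285.5 / 31927 ≈ 0.698 mm per year.
For B, 0.698 mm/year × 30080 years = 20995.8 mm.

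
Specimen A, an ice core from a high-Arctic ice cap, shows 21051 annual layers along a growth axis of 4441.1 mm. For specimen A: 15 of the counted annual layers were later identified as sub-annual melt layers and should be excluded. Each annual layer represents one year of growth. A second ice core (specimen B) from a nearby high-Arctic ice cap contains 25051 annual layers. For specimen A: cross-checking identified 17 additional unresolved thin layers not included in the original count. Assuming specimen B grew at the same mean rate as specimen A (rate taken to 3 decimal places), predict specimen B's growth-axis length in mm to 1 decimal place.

5285.8 mm

Specimen A: true annual layer count = 21051 − 15 + 17 = 21053.
A: Mean rate = 4441.1 mm / 21053 years ≈ 0.211 mm/year.
B's length ≈ 0.211 × 25051 = 5285.8 mm.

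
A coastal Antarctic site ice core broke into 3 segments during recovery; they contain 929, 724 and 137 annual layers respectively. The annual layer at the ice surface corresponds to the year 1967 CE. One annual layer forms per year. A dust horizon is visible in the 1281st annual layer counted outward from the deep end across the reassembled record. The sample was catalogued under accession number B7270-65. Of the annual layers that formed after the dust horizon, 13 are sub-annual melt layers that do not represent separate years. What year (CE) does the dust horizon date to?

Total annual layers = 929 + 724 + 137 = 1790.
The dust horizon sits at annual layer 1281 from the deep end, so 1790 − 1281 = 509 annual layers formed after it.
509 − 13 false = 496 true annual layers after the dust horizon.
Counting back 496 years from 1967 CE places the dust horizon in 1967 − 496 = 1471 CE.

1471 CE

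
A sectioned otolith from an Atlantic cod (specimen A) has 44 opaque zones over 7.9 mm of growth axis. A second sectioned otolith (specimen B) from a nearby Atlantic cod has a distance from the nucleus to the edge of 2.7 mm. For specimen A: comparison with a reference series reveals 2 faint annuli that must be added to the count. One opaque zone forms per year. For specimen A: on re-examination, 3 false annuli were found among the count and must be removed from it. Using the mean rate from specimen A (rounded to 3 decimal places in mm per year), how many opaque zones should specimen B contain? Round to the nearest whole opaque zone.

15 opaque zones

Specimen A: adjusted count: 44 − 3 + 2 = 43 opaque zones.
A: Extension rate ≈ 7.9 / 43 = 0.184 mm per year.
B spans 2.7 / 0.184 = 14.67 years ≈ 15 opaque zones.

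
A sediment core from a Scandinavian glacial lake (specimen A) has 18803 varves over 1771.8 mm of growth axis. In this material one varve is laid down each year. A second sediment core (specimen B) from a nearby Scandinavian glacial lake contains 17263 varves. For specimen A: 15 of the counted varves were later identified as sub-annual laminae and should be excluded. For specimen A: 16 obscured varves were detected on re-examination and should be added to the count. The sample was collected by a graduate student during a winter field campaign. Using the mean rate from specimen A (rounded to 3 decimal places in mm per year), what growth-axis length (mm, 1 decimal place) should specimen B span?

Specimen A: adjusted count: 18803 − 15 + 16 = 18804 varves.
A: 1771.8 mm over 18804 years gives 1771.8 / 18804 ≈ 0.094 mm/yr.
For B, 0.094 mm/year × 17263 years = 1622.7 mm.

1622.7 mm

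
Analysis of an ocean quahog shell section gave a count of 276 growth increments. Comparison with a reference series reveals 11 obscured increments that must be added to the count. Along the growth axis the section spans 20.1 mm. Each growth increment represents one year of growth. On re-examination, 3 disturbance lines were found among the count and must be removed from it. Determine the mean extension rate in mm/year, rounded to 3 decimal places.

Adjusted count: 276 − 3 + 11 = 284 growth increments.
Mean rate = 20.1 mm / 284 years ≈ 0.071 mm/year.

0.071 mm/year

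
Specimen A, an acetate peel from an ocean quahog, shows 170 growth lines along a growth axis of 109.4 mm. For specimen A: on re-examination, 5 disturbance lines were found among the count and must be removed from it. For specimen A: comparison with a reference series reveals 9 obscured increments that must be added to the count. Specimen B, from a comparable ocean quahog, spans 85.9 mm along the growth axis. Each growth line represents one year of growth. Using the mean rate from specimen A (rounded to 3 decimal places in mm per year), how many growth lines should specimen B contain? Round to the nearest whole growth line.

137 growth lines

Specimen A: after corrections the count is 170 − 5 + 9 = 174 growth lines.
A: 109.4 mm over 174 years gives 109.4 / 174 ≈ 0.629 mm per year.
For B, 85.9 / 0.629 = 136.57 years ≈ 137 growth lines.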